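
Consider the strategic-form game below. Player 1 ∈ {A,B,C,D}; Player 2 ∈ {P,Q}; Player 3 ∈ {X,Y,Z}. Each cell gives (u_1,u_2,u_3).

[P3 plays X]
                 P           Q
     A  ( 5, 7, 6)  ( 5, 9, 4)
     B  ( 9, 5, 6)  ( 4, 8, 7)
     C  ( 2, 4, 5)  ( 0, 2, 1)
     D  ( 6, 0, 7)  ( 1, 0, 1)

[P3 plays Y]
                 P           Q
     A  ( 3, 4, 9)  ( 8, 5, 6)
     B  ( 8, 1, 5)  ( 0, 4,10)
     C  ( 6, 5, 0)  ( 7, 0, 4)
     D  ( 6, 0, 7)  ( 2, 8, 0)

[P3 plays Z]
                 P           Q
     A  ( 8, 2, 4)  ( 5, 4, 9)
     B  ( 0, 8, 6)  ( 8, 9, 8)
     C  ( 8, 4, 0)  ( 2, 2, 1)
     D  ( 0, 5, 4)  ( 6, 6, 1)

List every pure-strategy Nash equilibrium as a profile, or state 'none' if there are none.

Equilibria: none

(A,P,X): not NE [P1→B gives 9>5; P2→Q gives 9>7; P3→Y gives 9>6]
(A,P,Y): not NE [P1→B gives 8>3; P2→Q gives 5>4]
(A,P,Z): not NE [P2→Q gives 4>2; P3→Y gives 9>4]
(A,Q,X): not NE [P3→Z gives 9>4]
(A,Q,Y): not NE [P3→Z gives 9>6]
(A,Q,Z): not NE [P1→B gives 8>5]
(B,P,X): not NE [P2→Q gives 8>5]
(B,P,Y): not NE [P2→Q gives 4>1; P3→Z gives 6>5]
(B,P,Z): not NE [P1→C gives 8>0; P2→Q gives 9>8]
(B,Q,X): not NE [P1→A gives 5>4; P3→Y gives 10>7]
(B,Q,Y): not NE [P1→A gives 8>0]
(B,Q,Z): not NE [P3→Y gives 10>8]
(C,P,X): not NE [P1→B gives 9>2]
(C,P,Y): not NE [P1→B gives 8>6; P3→X gives 5>0]
(C,P,Z): not NE [P3→X gives 5>0]
(C,Q,X): not NE [P1→A gives 5>0; P2→P gives 4>2; P3→Y gives 4>1]
(C,Q,Y): not NE [P1→A gives 8>7; P2→P gives 5>0]
(C,Q,Z): not NE [P1→B gives 8>2; P2→P gives 4>2; P3→Y gives 4>1]
(D,P,X): not NE [P1→B gives 9>6]
(D,P,Y): not NE [P1→B gives 8>6; P2→Q gives 8>0]
(D,P,Z): not NE [P1→C gives 8>0; P2→Q gives 6>5; P3→Y gives 7>4]
(D,Q,X): not NE [P1→A gives 5>1]
(D,Q,Y): not NE [P1→A gives 8>2; P3→Z gives 1>0]
(D,Q,Z): not NE [P1→B gives 8>6]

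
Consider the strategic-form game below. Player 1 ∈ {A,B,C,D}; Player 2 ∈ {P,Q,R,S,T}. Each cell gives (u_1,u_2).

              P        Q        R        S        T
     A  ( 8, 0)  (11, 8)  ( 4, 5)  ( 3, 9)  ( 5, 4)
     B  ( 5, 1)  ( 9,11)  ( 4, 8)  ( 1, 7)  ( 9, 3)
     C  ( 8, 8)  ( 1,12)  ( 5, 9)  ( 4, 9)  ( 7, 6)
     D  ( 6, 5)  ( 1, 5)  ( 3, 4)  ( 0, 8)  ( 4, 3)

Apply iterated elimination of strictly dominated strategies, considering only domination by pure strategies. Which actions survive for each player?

P1 drop D (A beats it: P:8>6 Q:11>1 R:4>3 S:3>0 T:5>4)
P2 drop P (Q beats it: A:8>0 B:11>1 C:12>8)
P2 drop R (Q beats it: A:8>5 B:11>8 C:12>9)
P2 drop T (Q beats it: A:8>4 B:11>3 C:12>6)
P1 drop B (A beats it: Q:11>9 S:3>1)
P1→{A,C} P2→{Q,S}

Remaining: P1:{A,C} P2:{Q,S}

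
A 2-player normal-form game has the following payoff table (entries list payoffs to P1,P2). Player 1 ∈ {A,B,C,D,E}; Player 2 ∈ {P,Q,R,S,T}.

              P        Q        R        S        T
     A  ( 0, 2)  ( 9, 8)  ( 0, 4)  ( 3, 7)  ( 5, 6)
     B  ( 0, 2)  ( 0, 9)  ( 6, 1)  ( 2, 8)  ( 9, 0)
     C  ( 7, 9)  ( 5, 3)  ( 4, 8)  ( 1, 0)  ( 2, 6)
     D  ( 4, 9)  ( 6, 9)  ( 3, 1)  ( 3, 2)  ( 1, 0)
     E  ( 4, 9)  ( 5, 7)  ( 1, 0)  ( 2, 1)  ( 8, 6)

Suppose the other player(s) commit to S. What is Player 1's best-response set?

u_1(A vs S) = 3
u_1(B vs S) = 2
u_1(C vs S) = 1
u_1(D vs S) = 3
u_1(E vs S) = 2
max payoff 3 at {A,D}

BR_1 = {A,D}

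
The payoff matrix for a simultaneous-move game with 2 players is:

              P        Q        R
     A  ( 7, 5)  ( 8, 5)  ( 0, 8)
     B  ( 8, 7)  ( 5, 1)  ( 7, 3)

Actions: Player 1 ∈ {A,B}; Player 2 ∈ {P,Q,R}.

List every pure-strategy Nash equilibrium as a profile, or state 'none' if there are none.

(A,P): not NE [P1→B gives 8>7; P2→R gives 8>5]
(A,Q): not NE [P2→R gives 8>5]
(A,R): not NE [P1→B gives 7>0]
(B,P): NE
(B,Q): not NE [P1→A gives 8>5; P2→P gives 7>1]
(B,R): not NE [P2→P gives 7>3]

PSNE = {(B,P)}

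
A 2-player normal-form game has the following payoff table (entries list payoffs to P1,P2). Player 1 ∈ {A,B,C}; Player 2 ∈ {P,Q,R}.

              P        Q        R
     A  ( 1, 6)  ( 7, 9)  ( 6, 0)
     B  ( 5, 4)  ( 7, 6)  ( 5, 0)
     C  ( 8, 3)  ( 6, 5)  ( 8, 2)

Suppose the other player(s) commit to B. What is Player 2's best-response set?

P2 best: {Q}

u_2(P vs B) = 4
u_2(Q vs B) = 6
u_2(R vs B) = 0
max payoff 6 at {Q}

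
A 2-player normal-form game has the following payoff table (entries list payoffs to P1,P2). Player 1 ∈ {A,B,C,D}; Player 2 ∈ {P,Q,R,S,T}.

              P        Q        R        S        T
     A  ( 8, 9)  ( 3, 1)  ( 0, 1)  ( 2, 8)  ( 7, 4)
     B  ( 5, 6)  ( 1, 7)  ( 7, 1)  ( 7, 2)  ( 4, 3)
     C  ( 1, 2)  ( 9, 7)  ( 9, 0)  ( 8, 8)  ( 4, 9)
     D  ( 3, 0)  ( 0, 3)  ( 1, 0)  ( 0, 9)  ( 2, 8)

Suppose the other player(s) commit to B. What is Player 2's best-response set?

u_2(P vs B) = 6
u_2(Q vs B) = 7
u_2(R vs B) = 1
u_2(S vs B) = 2
u_2(T vs B) = 3
max payoff 7 at {Q}

BR_2 = {Q}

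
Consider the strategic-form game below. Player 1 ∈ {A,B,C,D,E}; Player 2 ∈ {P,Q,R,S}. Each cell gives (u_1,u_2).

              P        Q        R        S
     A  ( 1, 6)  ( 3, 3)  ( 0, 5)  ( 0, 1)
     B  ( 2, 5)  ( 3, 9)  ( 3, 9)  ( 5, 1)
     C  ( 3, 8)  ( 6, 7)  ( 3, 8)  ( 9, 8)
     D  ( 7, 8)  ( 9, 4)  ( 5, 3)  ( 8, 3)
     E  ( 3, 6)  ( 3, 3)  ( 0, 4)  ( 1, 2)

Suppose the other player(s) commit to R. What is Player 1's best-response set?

BR_1 = {D}

u_1(A vs R) = 0
u_1(B vs R) = 3
u_1(C vs R) = 3
u_1(D vs R) = 5
u_1(E vs R) = 0
max payoff 5 at {D}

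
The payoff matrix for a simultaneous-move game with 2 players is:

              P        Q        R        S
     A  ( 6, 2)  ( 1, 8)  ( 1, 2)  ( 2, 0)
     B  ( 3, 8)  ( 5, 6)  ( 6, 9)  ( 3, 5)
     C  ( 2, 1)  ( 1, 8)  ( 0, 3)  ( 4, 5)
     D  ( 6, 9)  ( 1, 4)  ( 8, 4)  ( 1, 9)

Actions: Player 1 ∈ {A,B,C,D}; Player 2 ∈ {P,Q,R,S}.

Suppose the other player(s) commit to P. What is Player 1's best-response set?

P1 best: {A,D}

u_1(A vs P) = 6
u_1(B vs P) = 3
u_1(C vs P) = 2
u_1(D vs P) = 6
max payoff 6 at {A,D}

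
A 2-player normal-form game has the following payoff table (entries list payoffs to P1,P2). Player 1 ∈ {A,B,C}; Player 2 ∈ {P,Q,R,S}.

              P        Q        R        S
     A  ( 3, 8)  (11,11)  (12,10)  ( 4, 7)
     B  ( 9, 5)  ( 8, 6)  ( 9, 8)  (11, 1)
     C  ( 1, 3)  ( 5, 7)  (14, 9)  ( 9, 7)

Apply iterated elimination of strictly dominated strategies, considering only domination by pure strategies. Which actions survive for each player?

P2 drop P (Q beats it: A:11>8 B:6>5 C:7>3)
P2 drop S (R beats it: A:10>7 B:8>1 C:9>7)
P1 drop B (A beats it: Q:11>8 R:12>9)
P1→{A,C} P2→{Q,R}

IESDS → P1:{A,C} P2:{Q,R}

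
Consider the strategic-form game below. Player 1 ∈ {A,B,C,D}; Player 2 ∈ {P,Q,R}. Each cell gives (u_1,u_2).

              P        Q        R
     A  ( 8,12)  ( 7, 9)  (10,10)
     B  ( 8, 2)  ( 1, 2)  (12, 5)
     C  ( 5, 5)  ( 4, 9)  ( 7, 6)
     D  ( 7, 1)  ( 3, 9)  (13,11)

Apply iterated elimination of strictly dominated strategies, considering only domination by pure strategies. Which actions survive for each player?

Remaining: P1:{A,B,D} P2:{P,R}

P1 drop C (A beats it: P:8>5 Q:7>4 R:10>7)
P2 drop Q (R beats it: A:10>9 B:5>2 D:11>9)
P1→{A,B,D} P2→{P,R}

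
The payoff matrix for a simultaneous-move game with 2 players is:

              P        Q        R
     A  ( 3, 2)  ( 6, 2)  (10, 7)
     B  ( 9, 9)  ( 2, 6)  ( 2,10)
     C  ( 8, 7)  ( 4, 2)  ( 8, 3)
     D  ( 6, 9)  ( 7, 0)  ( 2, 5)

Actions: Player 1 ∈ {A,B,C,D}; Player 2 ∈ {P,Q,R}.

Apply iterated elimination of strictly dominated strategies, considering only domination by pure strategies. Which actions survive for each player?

Survivors P1:{A,B,C} P2:{P,R}

P2 drop Q (R beats it: A:7>2 B:10>6 C:3>2 D:5>0)
P1 drop D (C beats it: P:8>6 R:8>2)
P1→{A,B,C} P2→{P,R}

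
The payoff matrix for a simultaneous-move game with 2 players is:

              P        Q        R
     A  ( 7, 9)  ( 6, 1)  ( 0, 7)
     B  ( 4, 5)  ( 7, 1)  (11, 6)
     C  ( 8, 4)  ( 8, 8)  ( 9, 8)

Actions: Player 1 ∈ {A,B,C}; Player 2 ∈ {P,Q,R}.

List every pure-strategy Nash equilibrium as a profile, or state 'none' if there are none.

NE set: (B,R), (C,Q)

(A,P): not NE [P1→C gives 8>7]
(A,Q): not NE [P1→C gives 8>6; P2→P gives 9>1]
(A,R): not NE [P1→B gives 11>0; P2→P gives 9>7]
(B,P): not NE [P1→C gives 8>4; P2→R gives 6>5]
(B,Q): not NE [P1→C gives 8>7; P2→R gives 6>1]
(B,R): NE
(C,P): not NE [P2→R gives 8>4]
(C,Q): NE
(C,R): not NE [P1→B gives 11>9]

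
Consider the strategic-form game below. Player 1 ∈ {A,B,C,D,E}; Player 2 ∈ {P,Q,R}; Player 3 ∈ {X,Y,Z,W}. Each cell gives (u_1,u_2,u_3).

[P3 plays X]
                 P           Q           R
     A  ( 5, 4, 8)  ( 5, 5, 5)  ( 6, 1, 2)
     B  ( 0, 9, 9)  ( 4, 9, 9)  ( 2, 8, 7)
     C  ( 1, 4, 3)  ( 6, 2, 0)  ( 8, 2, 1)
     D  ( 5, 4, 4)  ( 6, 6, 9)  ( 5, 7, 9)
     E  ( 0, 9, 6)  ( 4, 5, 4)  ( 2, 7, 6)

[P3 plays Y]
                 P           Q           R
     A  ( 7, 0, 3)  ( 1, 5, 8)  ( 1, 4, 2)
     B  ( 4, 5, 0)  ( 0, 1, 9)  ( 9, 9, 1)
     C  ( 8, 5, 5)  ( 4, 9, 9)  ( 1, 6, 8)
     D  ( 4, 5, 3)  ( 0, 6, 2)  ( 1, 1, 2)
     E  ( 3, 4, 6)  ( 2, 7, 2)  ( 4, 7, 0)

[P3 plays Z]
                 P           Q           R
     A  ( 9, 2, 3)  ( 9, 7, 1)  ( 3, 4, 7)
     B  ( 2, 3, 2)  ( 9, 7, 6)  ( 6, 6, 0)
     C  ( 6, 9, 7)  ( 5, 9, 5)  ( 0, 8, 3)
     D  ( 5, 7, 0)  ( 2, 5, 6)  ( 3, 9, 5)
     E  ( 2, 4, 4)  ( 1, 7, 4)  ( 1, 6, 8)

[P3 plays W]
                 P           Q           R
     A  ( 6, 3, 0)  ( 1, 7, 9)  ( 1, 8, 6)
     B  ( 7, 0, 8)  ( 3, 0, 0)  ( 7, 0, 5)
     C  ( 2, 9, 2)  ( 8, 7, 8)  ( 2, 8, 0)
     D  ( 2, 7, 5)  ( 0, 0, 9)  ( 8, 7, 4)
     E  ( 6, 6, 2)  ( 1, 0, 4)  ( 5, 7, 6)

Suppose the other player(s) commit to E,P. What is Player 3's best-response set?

P3 best: {X,Y}

u_3(X vs E,P) = 6
u_3(Y vs E,P) = 6
u_3(Z vs E,P) = 4
u_3(W vs E,P) = 2
max payoff 6 at {X,Y}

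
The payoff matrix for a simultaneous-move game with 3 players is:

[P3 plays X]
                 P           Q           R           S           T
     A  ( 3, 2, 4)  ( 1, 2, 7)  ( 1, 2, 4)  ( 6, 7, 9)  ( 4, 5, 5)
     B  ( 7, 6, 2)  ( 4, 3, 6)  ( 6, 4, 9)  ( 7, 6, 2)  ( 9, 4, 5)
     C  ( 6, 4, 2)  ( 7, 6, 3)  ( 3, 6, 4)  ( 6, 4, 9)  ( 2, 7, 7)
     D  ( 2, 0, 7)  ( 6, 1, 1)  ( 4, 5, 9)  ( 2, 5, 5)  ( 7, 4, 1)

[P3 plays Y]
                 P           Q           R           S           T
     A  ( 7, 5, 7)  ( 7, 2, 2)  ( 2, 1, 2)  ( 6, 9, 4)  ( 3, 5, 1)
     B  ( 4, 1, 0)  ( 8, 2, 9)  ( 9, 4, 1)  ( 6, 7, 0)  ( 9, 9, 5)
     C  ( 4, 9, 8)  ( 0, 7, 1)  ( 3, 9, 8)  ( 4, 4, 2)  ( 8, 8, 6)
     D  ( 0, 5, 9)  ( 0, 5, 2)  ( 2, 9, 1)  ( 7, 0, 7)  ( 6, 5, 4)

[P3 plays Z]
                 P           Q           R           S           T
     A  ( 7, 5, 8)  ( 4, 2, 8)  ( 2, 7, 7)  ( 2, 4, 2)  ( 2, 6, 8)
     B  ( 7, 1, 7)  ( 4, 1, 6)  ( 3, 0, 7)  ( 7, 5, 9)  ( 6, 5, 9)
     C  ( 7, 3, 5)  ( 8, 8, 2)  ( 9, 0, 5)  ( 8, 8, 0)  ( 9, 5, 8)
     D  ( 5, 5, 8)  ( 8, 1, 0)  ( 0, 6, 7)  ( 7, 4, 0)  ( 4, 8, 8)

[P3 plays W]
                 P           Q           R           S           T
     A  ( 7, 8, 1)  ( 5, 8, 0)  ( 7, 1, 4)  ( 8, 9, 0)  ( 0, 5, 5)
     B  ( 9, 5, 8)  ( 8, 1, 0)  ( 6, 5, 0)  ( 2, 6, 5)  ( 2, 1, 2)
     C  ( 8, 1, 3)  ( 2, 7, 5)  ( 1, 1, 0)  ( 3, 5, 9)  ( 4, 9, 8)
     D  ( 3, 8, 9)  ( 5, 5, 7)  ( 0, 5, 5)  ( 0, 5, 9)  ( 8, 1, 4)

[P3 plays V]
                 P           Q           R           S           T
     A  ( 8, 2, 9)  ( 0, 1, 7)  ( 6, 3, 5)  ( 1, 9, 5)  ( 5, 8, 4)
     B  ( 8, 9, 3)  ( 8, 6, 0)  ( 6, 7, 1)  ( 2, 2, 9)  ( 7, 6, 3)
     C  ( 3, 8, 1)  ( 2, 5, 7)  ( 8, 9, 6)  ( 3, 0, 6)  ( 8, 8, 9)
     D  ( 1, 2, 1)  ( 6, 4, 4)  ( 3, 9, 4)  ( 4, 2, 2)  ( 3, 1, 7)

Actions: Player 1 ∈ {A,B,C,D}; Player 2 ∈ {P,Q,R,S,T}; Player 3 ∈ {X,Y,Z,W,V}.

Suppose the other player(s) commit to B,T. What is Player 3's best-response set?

u_3(X vs B,T) = 5
u_3(Y vs B,T) = 5
u_3(Z vs B,T) = 9
u_3(W vs B,T) = 2
u_3(V vs B,T) = 3
max payoff 9 at {Z}

BR_3 = {Z}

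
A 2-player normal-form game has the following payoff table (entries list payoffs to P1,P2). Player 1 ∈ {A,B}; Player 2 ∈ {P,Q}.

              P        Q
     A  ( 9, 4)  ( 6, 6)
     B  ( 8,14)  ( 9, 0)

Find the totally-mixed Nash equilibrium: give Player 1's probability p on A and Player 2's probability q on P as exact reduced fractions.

(p,q) = (7/8, 3/4)

P1 indiff ⇒ q·9+(1-q)·6 = q·8+(1-q)·9 ⇒ q(1) = (1-q)(3) ⇒ q = 3/4
P2 indiff ⇒ p·4+(1-p)·14 = p·6+(1-p)·0 ⇒ p(-2) = (1-p)(-14) ⇒ p = 7/8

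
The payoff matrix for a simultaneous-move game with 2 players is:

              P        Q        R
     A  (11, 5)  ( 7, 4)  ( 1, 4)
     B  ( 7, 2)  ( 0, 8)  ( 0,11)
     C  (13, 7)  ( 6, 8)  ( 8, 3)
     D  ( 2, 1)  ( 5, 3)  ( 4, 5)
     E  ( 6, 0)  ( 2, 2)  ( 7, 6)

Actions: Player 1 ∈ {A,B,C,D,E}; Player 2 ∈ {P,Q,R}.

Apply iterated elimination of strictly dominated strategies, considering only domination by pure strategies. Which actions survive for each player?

P1 drop B (A beats it: P:11>7 Q:7>0 R:1>0)
P1 drop D (C beats it: P:13>2 Q:6>5 R:8>4)
P1 drop E (C beats it: P:13>6 Q:6>2 R:8>7)
P2 drop R (P beats it: A:5>4 C:7>3)
P1→{A,C} P2→{P,Q}

Remaining: P1:{A,C} P2:{P,Q}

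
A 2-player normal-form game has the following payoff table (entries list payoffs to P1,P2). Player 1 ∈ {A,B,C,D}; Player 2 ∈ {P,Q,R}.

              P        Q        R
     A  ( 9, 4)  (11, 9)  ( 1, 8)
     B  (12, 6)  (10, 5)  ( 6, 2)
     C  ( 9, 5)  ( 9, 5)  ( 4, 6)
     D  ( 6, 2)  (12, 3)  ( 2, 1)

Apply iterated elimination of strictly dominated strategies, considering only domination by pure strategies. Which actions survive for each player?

P1 drop C (B beats it: P:12>9 Q:10>9 R:6>4)
P2 drop R (Q beats it: A:9>8 B:5>2 D:3>1)
P1→{A,B,D} P2→{P,Q}

IESDS → P1:{A,B,D} P2:{P,Q}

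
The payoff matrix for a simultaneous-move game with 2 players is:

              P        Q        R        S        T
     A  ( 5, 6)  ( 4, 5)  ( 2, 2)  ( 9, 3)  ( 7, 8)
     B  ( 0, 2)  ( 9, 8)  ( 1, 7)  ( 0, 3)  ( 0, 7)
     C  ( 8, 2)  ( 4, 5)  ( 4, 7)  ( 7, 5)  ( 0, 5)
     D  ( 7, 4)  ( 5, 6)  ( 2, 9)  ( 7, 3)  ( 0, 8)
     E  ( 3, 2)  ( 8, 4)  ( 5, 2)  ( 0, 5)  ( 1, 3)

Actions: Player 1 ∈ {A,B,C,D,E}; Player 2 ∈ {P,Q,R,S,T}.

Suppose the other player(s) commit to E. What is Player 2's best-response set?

P2 best: {S}

u_2(P vs E) = 2
u_2(Q vs E) = 4
u_2(R vs E) = 2
u_2(S vs E) = 5
u_2(T vs E) = 3
max payoff 5 at {S}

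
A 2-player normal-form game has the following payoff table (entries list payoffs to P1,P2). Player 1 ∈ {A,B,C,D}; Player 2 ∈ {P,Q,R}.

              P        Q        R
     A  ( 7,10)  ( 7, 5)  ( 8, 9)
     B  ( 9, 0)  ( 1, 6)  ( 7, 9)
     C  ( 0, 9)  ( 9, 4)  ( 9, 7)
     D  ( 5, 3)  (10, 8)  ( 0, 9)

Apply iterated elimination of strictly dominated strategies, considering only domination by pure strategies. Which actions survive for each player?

Remaining: P1:{A,B,C} P2:{P,R}

P2 drop Q (R beats it: A:9>5 B:9>6 C:7>4 D:9>8)
P1 drop D (A beats it: P:7>5 R:8>0)
P1→{A,B,C} P2→{P,R}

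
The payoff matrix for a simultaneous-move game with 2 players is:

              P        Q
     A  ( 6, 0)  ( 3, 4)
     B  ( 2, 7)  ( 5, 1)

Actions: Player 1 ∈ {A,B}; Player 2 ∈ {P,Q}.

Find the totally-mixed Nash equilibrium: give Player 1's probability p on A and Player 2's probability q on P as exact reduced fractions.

(p,q) = (3/5, 1/3)

P1 indiff ⇒ q·6+(1-q)·3 = q·2+(1-q)·5 ⇒ q(4) = (1-q)(2) ⇒ q = 1/3
P2 indiff ⇒ p·0+(1-p)·7 = p·4+(1-p)·1 ⇒ p(-4) = (1-p)(-6) ⇒ p = 3/5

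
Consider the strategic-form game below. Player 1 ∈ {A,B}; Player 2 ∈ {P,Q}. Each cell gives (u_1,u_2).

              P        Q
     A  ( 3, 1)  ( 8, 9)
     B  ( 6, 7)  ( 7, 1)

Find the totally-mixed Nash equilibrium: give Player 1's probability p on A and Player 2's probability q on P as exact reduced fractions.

(p,q) = (3/7, 1/4)

P1 indiff ⇒ q·3+(1-q)·8 = q·6+(1-q)·7 ⇒ q(-3) = (1-q)(-1) ⇒ q = 1/4
P2 indiff ⇒ p·1+(1-p)·7 = p·9+(1-p)·1 ⇒ p(-8) = (1-p)(-6) ⇒ p = 3/7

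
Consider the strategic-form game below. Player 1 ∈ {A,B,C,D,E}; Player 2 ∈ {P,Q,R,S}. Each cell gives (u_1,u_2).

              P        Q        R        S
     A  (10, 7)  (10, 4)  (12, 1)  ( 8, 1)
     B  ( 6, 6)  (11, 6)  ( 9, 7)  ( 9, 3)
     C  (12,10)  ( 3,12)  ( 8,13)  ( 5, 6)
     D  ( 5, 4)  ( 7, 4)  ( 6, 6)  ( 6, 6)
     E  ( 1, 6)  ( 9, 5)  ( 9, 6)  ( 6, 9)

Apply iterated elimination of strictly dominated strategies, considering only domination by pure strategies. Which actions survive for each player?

IESDS → P1:{A,B,C} P2:{P,Q,R}

P1 drop D (A beats it: P:10>5 Q:10>7 R:12>6 S:8>6)
P1 drop E (A beats it: P:10>1 Q:10>9 R:12>9 S:8>6)
P2 drop S (P beats it: A:7>1 B:6>3 C:10>6)
P1→{A,B,C} P2→{P,Q,R}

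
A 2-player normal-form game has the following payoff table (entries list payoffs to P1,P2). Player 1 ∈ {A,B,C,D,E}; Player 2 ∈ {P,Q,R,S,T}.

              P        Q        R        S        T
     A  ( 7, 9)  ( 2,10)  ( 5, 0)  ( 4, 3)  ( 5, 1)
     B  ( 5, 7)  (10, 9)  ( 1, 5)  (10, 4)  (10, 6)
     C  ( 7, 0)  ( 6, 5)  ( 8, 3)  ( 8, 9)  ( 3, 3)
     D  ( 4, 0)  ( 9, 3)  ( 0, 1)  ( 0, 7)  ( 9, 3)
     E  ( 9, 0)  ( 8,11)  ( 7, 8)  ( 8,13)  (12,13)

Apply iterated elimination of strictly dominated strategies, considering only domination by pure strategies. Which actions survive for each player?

P1 drop A (E beats it: P:9>7 Q:8>2 R:7>5 S:8>4 T:12>5)
P1 drop D (B beats it: P:5>4 Q:10>9 R:1>0 S:10>0 T:10>9)
P2 drop P (Q beats it: B:9>7 C:5>0 E:11>0)
P2 drop R (Q beats it: B:9>5 C:5>3 E:11>8)
P1 drop C (B beats it: Q:10>6 S:10>8 T:10>3)
P1→{B,E} P2→{Q,S,T}

Survivors P1:{B,E} P2:{Q,S,T}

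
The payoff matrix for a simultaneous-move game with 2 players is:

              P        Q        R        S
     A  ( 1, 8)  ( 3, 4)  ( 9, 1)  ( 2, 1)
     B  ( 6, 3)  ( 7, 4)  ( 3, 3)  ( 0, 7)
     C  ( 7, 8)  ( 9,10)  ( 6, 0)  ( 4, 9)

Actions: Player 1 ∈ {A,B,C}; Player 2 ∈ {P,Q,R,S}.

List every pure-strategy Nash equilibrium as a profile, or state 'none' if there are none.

PSNE = {(C,Q)}

(A,P): not NE [P1→C gives 7>1]
(A,Q): not NE [P1→C gives 9>3; P2→P gives 8>4]
(A,R): not NE [P2→P gives 8>1]
(A,S): not NE [P1→C gives 4>2; P2→P gives 8>1]
(B,P): not NE [P1→C gives 7>6; P2→S gives 7>3]
(B,Q): not NE [P1→C gives 9>7; P2→S gives 7>4]
(B,R): not NE [P1→A gives 9>3; P2→S gives 7>3]
(B,S): not NE [P1→C gives 4>0]
(C,P): not NE [P2→Q gives 10>8]
(C,Q): NE
(C,R): not NE [P1→A gives 9>6; P2→Q gives 10>0]
(C,S): not NE [P2→Q gives 10>9]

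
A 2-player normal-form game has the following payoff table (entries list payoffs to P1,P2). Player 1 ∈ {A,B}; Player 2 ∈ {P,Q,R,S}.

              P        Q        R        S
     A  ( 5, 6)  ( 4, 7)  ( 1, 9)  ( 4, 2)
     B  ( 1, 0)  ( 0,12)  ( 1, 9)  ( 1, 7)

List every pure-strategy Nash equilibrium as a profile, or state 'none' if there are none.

(A,P): not NE [P2→R gives 9>6]
(A,Q): not NE [P2→R gives 9>7]
(A,R): NE
(A,S): not NE [P2→R gives 9>2]
(B,P): not NE [P1→A gives 5>1; P2→Q gives 12>0]
(B,Q): not NE [P1→A gives 4>0]
(B,R): not NE [P2→Q gives 12>9]
(B,S): not NE [P1→A gives 4>1; P2→Q gives 12>7]

NE set: (A,R)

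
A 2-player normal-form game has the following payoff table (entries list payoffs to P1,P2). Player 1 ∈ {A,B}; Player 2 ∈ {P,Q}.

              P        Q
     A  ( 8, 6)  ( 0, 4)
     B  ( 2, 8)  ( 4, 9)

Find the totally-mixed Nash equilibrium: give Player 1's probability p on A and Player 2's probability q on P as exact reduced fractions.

p=1/3, q=2/5

P1 indiff ⇒ q·8+(1-q)·0 = q·2+(1-q)·4 ⇒ q(6) = (1-q)(4) ⇒ q = 2/5
P2 indiff ⇒ p·6+(1-p)·8 = p·4+(1-p)·9 ⇒ p(2) = (1-p)(1) ⇒ p = 1/3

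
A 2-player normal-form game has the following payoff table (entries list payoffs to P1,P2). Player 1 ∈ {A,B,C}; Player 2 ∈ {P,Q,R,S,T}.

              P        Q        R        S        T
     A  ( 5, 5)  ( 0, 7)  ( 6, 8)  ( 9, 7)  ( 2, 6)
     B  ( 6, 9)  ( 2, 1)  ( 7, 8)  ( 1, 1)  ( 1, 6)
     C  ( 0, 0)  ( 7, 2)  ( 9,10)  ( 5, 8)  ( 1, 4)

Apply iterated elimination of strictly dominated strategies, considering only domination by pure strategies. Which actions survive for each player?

IESDS → P1:{B,C} P2:{P,R}

P2 drop Q (R beats it: A:8>7 B:8>1 C:10>2)
P2 drop S (R beats it: A:8>7 B:8>1 C:10>8)
P2 drop T (R beats it: A:8>6 B:8>6 C:10>4)
P1 drop A (B beats it: P:6>5 R:7>6)
P1→{B,C} P2→{P,R}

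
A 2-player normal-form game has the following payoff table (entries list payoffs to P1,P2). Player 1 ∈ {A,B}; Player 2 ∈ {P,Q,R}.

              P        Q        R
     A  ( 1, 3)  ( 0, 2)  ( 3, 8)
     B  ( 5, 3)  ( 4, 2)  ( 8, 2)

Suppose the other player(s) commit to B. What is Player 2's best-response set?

P2 best: {P}

u_2(P vs B) = 3
u_2(Q vs B) = 2
u_2(R vs B) = 2
max payoff 3 at {P}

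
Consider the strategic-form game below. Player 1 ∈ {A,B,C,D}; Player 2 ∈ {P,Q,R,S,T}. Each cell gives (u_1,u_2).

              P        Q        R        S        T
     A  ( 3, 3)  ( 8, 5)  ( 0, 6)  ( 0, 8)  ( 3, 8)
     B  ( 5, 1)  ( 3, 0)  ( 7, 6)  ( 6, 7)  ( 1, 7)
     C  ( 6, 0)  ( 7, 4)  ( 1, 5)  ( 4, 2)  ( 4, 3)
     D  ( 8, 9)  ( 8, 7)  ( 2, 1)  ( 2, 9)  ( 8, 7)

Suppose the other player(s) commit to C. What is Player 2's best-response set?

BR_2 = {R}

u_2(P vs C) = 0
u_2(Q vs C) = 4
u_2(R vs C) = 5
u_2(S vs C) = 2
u_2(T vs C) = 3
max payoff 5 at {R}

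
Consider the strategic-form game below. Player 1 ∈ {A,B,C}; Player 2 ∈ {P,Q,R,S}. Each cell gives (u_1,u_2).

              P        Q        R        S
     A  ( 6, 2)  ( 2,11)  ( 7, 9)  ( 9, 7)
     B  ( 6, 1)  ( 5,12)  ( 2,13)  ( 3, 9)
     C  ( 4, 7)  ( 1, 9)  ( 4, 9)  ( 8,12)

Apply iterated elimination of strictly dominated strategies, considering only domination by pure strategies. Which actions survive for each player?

P1 drop C (A beats it: P:6>4 Q:2>1 R:7>4 S:9>8)
P2 drop P (Q beats it: A:11>2 B:12>1)
P2 drop S (Q beats it: A:11>7 B:12>9)
P1→{A,B} P2→{Q,R}

Remaining: P1:{A,B} P2:{Q,R}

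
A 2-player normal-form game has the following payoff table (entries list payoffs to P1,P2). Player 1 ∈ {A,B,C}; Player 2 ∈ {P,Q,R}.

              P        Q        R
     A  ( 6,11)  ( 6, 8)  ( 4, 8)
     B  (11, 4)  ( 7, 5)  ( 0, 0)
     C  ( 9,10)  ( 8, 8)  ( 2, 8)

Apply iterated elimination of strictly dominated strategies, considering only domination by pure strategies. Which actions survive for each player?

IESDS → P1:{B,C} P2:{P,Q}

P2 drop R (P beats it: A:11>8 B:4>0 C:10>8)
P1 drop A (B beats it: P:11>6 Q:7>6)
P1→{B,C} P2→{P,Q}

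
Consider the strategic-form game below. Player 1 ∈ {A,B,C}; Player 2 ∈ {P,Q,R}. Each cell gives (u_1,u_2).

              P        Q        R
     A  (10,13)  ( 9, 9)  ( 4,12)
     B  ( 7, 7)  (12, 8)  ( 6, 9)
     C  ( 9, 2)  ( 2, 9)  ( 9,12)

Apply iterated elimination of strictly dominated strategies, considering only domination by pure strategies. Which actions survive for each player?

P2 drop Q (R beats it: A:12>9 B:9>8 C:12>9)
P1 drop B (C beats it: P:9>7 R:9>6)
P1→{A,C} P2→{P,R}

IESDS → P1:{A,C} P2:{P,R}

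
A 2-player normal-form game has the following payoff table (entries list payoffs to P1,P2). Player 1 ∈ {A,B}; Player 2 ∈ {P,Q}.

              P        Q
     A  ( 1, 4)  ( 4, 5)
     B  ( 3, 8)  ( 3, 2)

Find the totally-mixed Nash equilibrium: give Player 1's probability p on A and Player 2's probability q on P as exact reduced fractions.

(p,q) = (6/7, 1/3)

P1 indiff ⇒ q·1+(1-q)·4 = q·3+(1-q)·3 ⇒ q(-2) = (1-q)(-1) ⇒ q = 1/3
P2 indiff ⇒ p·4+(1-p)·8 = p·5+(1-p)·2 ⇒ p(-1) = (1-p)(-6) ⇒ p = 6/7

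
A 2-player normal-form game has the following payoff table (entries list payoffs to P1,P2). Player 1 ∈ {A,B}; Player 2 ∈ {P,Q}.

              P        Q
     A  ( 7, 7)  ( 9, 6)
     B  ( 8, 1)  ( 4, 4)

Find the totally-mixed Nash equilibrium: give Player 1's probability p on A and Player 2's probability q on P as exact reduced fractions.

P1 indiff ⇒ q·7+(1-q)·9 = q·8+(1-q)·4 ⇒ q(-1) = (1-q)(-5) ⇒ q = 5/6
P2 indiff ⇒ p·7+(1-p)·1 = p·6+(1-p)·4 ⇒ p(1) = (1-p)(3) ⇒ p = 3/4

P1 mixes 3/4 on A; P2 mixes 5/6 on P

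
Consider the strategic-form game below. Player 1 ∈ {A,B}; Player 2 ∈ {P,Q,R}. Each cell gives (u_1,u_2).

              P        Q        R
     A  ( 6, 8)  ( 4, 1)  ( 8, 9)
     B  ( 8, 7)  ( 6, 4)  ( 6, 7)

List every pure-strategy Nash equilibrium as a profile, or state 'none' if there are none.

(A,P): not NE [P1→B gives 8>6; P2→R gives 9>8]
(A,Q): not NE [P1→B gives 6>4; P2→R gives 9>1]
(A,R): NE
(B,P): NE
(B,Q): not NE [P2→R gives 7>4]
(B,R): not NE [P1→A gives 8>6]

NE set: (A,R), (B,P)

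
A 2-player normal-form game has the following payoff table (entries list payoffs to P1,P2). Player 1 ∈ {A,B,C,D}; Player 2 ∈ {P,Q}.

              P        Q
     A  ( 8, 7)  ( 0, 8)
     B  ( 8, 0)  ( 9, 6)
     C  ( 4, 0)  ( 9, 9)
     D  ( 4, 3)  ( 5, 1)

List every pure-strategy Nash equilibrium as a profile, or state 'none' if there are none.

PSNE = {(B,Q), (C,Q)}

(A,P): not NE [P2→Q gives 8>7]
(A,Q): not NE [P1→C gives 9>0]
(B,P): not NE [P2→Q gives 6>0]
(B,Q): NE
(C,P): not NE [P1→B gives 8>4; P2→Q gives 9>0]
(C,Q): NE
(D,P): not NE [P1→B gives 8>4]
(D,Q): not NE [P1→C gives 9>5; P2→P gives 3>1]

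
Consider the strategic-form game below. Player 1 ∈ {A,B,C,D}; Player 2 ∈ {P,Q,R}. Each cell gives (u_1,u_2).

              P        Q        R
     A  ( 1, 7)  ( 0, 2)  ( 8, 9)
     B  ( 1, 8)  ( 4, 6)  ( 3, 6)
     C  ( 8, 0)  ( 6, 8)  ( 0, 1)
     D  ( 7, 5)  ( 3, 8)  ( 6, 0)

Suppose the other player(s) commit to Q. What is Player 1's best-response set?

u_1(A vs Q) = 0
u_1(B vs Q) = 4
u_1(C vs Q) = 6
u_1(D vs Q) = 3
max payoff 6 at {C}

P1 best: {C}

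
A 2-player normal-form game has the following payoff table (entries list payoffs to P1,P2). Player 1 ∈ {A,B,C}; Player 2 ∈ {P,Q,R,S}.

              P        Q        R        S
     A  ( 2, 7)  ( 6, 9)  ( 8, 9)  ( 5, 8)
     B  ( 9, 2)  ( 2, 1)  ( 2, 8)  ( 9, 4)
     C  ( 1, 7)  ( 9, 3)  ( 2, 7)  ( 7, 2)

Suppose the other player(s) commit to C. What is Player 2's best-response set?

BR_2 = {P,R}

u_2(P vs C) = 7
u_2(Q vs C) = 3
u_2(R vs C) = 7
u_2(S vs C) = 2
max payoff 7 at {P,R}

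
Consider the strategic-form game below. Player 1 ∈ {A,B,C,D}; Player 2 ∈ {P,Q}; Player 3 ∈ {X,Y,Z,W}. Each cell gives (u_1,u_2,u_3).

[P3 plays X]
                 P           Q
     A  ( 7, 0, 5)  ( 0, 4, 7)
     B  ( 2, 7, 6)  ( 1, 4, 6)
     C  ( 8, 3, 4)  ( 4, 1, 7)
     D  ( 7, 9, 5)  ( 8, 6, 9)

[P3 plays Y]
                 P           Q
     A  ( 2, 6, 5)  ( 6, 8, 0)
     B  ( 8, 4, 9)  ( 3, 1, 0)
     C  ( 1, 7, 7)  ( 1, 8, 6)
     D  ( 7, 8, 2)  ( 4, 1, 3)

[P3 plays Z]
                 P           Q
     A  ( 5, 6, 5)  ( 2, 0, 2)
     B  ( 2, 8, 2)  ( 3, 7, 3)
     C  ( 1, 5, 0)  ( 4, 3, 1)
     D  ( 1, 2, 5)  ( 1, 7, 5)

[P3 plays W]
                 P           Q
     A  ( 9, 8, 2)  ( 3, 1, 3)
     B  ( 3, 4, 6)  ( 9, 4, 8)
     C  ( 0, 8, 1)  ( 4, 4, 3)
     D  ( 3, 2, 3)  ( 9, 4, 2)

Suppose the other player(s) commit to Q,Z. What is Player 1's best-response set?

argmax u_1 = {C}

u_1(A vs Q,Z) = 2
u_1(B vs Q,Z) = 3
u_1(C vs Q,Z) = 4
u_1(D vs Q,Z) = 1
max payoff 4 at {C}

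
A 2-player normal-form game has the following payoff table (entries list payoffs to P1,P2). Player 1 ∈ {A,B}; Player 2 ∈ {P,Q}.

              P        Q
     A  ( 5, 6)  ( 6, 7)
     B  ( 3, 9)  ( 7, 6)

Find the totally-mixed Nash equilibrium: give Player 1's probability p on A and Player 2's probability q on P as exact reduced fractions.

P1 indiff ⇒ q·5+(1-q)·6 = q·3+(1-q)·7 ⇒ q(2) = (1-q)(1) ⇒ q = 1/3
P2 indiff ⇒ p·6+(1-p)·9 = p·7+(1-p)·6 ⇒ p(-1) = (1-p)(-3) ⇒ p = 3/4

p=3/4, q=1/3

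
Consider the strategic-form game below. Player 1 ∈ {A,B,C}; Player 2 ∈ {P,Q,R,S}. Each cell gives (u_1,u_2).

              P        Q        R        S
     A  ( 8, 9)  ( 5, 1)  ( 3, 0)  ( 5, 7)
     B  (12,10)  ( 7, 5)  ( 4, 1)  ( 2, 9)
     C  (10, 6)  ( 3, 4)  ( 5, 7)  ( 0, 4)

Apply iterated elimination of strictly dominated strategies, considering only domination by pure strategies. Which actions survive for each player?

P2 drop Q (P beats it: A:9>1 B:10>5 C:6>4)
P2 drop S (P beats it: A:9>7 B:10>9 C:6>4)
P1 drop A (B beats it: P:12>8 R:4>3)
P1→{B,C} P2→{P,R}

IESDS → P1:{B,C} P2:{P,R}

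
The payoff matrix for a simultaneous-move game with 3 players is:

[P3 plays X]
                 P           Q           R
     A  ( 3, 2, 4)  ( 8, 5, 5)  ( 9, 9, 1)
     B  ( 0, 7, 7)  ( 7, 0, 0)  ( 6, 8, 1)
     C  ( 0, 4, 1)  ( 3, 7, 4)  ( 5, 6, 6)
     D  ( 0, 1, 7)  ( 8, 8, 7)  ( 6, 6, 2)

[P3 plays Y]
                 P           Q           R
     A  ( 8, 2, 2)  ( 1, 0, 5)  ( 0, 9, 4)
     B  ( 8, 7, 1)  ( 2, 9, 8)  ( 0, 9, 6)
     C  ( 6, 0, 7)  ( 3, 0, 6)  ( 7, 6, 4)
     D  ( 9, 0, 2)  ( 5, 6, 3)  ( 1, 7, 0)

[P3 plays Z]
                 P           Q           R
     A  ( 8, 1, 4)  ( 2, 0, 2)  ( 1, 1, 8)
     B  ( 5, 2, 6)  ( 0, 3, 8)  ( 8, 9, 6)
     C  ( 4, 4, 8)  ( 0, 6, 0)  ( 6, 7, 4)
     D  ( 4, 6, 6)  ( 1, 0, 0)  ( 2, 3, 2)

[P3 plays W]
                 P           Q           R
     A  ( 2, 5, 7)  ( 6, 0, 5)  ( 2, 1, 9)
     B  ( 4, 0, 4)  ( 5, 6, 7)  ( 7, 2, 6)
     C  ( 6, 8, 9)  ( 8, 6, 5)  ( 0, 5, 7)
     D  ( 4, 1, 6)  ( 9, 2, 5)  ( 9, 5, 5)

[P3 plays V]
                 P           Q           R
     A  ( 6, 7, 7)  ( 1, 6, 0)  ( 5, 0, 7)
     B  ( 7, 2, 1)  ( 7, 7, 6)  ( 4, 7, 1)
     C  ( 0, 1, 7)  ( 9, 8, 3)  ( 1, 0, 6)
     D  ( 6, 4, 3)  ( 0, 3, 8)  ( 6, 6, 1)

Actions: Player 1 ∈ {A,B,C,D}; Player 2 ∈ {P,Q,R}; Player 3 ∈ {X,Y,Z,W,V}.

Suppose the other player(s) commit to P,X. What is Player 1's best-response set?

u_1(A vs P,X) = 3
u_1(B vs P,X) = 0
u_1(C vs P,X) = 0
u_1(D vs P,X) = 0
max payoff 3 at {A}

P1 best: {A}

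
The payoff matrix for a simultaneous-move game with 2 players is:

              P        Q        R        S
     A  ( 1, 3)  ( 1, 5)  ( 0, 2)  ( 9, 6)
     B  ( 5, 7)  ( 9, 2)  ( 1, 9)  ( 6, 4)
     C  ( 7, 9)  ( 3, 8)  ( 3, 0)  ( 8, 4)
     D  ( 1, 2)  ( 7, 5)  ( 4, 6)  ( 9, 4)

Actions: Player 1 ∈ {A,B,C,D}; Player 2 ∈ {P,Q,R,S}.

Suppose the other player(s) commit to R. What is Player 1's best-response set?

argmax u_1 = {D}

u_1(A vs R) = 0
u_1(B vs R) = 1
u_1(C vs R) = 3
u_1(D vs R) = 4
max payoff 4 at {D}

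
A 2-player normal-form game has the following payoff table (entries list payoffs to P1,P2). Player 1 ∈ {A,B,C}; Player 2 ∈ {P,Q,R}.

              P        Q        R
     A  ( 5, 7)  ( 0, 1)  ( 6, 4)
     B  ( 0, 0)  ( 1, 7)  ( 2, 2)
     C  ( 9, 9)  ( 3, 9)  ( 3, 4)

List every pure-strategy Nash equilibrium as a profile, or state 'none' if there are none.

(A,P): not NE [P1→C gives 9>5]
(A,Q): not NE [P1→C gives 3>0; P2→P gives 7>1]
(A,R): not NE [P2→P gives 7>4]
(B,P): not NE [P1→C gives 9>0; P2→Q gives 7>0]
(B,Q): not NE [P1→C gives 3>1]
(B,R): not NE [P1→A gives 6>2; P2→Q gives 7>2]
(C,P): NE
(C,Q): NE
(C,R): not NE [P1→A gives 6>3; P2→Q gives 9>4]

Nash profiles: (C,P), (C,Q)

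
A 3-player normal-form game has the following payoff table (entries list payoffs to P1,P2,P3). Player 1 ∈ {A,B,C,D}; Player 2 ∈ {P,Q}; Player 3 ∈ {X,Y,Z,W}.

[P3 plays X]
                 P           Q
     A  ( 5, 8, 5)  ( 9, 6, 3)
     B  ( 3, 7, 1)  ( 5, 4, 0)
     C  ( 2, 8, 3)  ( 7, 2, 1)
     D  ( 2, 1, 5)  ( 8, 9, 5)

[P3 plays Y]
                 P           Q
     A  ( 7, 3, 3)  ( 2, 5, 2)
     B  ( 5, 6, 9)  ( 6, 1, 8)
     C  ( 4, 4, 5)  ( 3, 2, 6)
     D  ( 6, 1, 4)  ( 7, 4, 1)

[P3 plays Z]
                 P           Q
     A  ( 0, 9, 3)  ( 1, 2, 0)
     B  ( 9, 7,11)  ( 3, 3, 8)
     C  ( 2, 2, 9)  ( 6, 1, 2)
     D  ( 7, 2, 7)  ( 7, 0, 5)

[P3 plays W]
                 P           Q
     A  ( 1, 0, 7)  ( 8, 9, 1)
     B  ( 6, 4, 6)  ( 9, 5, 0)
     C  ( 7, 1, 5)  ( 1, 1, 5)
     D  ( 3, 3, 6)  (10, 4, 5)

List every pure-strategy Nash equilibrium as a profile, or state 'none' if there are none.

NE set: (B,P,Z), (D,Q,W)

(A,P,X): not NE [P3→W gives 7>5]
(A,P,Y): not NE [P2→Q gives 5>3; P3→W gives 7>3]
(A,P,Z): not NE [P1→B gives 9>0; P3→W gives 7>3]
(A,P,W): not NE [P1→C gives 7>1; P2→Q gives 9>0]
(A,Q,X): not NE [P2→P gives 8>6]
(A,Q,Y): not NE [P1→D gives 7>2; P3→X gives 3>2]
(A,Q,Z): not NE [P1→D gives 7>1; P2→P gives 9>2; P3→X gives 3>0]
(A,Q,W): not NE [P1→D gives 10>8; P3→X gives 3>1]
(B,P,X): not NE [P1→A gives 5>3; P3→Z gives 11>1]
(B,P,Y): not NE [P1→A gives 7>5; P3→Z gives 11>9]
(B,P,Z): NE
(B,P,W): not NE [P1→C gives 7>6; P2→Q gives 5>4; P3→Z gives 11>6]
(B,Q,X): not NE [P1→A gives 9>5; P2→P gives 7>4; P3→Z gives 8>0]
(B,Q,Y): not NE [P1→D gives 7>6; P2→P gives 6>1]
(B,Q,Z): not NE [P1→D gives 7>3; P2→P gives 7>3]
(B,Q,W): not NE [P1→D gives 10>9; P3→Z gives 8>0]
(C,P,X): not NE [P1→A gives 5>2; P3→Z gives 9>3]
(C,P,Y): not NE [P1→A gives 7>4; P3→Z gives 9>5]
(C,P,Z): not NE [P1→B gives 9>2]
(C,P,W): not NE [P3→Z gives 9>5]
(C,Q,X): not NE [P1→A gives 9>7; P2→P gives 8>2; P3→Y gives 6>1]
(C,Q,Y): not NE [P1→D gives 7>3; P2→P gives 4>2]
(C,Q,Z): not NE [P1→D gives 7>6; P2→P gives 2>1; P3→Y gives 6>2]
(C,Q,W): not NE [P1→D gives 10>1; P3→Y gives 6>5]
(D,P,X): not NE [P1→A gives 5>2; P2→Q gives 9>1; P3→Z gives 7>5]
(D,P,Y): not NE [P1→A gives 7>6; P2→Q gives 4>1; P3→Z gives 7>4]
(D,P,Z): not NE [P1→B gives 9>7]
(D,P,W): not NE [P1→C gives 7>3; P2→Q gives 4>3; P3→Z gives 7>6]
(D,Q,X): not NE [P1→A gives 9>8]
(D,Q,Y): not NE [P3→W gives 5>1]
(D,Q,Z): not NE [P2→P gives 2>0]
(D,Q,W): NE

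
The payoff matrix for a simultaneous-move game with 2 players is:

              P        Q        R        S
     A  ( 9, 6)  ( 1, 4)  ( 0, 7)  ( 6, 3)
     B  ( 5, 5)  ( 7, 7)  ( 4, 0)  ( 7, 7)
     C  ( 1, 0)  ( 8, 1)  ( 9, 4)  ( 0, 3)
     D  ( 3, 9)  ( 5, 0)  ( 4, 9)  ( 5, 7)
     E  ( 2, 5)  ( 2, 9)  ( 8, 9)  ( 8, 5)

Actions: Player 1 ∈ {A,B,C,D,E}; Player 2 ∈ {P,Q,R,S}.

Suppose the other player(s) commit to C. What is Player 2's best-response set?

u_2(P vs C) = 0
u_2(Q vs C) = 1
u_2(R vs C) = 4
u_2(S vs C) = 3
max payoff 4 at {R}

BR_2 = {R}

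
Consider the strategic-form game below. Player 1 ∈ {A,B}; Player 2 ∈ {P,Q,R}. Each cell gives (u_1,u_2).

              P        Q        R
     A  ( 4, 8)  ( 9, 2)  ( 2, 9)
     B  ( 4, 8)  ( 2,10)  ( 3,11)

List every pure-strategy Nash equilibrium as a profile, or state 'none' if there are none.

(A,P): not NE [P2→R gives 9>8]
(A,Q): not NE [P2→R gives 9>2]
(A,R): not NE [P1→B gives 3>2]
(B,P): not NE [P2→R gives 11>8]
(B,Q): not NE [P1→A gives 9>2; P2→R gives 11>10]
(B,R): NE

Nash profiles: (B,R)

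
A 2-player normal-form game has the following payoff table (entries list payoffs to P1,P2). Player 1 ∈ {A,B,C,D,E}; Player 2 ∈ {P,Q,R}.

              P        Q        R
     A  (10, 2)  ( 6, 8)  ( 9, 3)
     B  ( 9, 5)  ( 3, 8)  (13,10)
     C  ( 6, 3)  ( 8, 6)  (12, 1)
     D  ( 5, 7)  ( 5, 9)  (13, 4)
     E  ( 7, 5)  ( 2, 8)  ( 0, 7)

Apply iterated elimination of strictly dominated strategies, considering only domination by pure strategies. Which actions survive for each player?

P1 drop E (A beats it: P:10>7 Q:6>2 R:9>0)
P2 drop P (Q beats it: A:8>2 B:8>5 C:6>3 D:9>7)
P1 drop A (C beats it: Q:8>6 R:12>9)
P1→{B,C,D} P2→{Q,R}

Remaining: P1:{B,C,D} P2:{Q,R}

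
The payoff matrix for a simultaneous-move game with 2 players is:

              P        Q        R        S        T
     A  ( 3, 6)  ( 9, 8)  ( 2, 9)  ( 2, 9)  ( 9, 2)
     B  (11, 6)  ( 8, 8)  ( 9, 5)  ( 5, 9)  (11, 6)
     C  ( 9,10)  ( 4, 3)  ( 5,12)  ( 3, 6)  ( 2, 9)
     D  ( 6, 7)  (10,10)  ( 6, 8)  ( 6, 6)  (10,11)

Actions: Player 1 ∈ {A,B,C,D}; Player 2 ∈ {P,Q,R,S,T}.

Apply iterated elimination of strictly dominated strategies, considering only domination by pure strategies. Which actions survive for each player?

IESDS → P1:{B,D} P2:{Q,S,T}

P1 drop A (D beats it: P:6>3 Q:10>9 R:6>2 S:6>2 T:10>9)
P1 drop C (B beats it: P:11>9 Q:8>4 R:9>5 S:5>3 T:11>2)
P2 drop P (Q beats it: B:8>6 D:10>7)
P2 drop R (Q beats it: B:8>5 D:10>8)
P1→{B,D} P2→{Q,S,T}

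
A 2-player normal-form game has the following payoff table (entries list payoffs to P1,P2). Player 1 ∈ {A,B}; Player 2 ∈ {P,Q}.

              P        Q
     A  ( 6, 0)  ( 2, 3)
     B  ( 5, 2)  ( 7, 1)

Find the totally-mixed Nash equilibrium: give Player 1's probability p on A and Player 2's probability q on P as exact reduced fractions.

(p,q) = (1/4, 5/6)

P1 indiff ⇒ q·6+(1-q)·2 = q·5+(1-q)·7 ⇒ q(1) = (1-q)(5) ⇒ q = 5/6
P2 indiff ⇒ p·0+(1-p)·2 = p·3+(1-p)·1 ⇒ p(-3) = (1-p)(-1) ⇒ p = 1/4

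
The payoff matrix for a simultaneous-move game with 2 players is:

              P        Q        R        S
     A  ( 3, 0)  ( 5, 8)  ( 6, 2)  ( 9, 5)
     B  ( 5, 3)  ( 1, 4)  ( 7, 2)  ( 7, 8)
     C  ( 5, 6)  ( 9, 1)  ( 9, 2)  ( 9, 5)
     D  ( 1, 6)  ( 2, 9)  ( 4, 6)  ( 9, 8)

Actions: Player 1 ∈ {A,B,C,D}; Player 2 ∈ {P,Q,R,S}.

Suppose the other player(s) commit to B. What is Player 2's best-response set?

BR_2 = {S}

u_2(P vs B) = 3
u_2(Q vs B) = 4
u_2(R vs B) = 2
u_2(S vs B) = 8
max payoff 8 at {S}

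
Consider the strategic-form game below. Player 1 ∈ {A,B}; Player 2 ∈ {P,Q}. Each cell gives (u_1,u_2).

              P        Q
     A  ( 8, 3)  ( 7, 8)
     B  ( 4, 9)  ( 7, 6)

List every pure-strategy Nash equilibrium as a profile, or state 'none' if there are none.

(A,P): not NE [P2→Q gives 8>3]
(A,Q): NE
(B,P): not NE [P1→A gives 8>4]
(B,Q): not NE [P2→P gives 9>6]

PSNE = {(A,Q)}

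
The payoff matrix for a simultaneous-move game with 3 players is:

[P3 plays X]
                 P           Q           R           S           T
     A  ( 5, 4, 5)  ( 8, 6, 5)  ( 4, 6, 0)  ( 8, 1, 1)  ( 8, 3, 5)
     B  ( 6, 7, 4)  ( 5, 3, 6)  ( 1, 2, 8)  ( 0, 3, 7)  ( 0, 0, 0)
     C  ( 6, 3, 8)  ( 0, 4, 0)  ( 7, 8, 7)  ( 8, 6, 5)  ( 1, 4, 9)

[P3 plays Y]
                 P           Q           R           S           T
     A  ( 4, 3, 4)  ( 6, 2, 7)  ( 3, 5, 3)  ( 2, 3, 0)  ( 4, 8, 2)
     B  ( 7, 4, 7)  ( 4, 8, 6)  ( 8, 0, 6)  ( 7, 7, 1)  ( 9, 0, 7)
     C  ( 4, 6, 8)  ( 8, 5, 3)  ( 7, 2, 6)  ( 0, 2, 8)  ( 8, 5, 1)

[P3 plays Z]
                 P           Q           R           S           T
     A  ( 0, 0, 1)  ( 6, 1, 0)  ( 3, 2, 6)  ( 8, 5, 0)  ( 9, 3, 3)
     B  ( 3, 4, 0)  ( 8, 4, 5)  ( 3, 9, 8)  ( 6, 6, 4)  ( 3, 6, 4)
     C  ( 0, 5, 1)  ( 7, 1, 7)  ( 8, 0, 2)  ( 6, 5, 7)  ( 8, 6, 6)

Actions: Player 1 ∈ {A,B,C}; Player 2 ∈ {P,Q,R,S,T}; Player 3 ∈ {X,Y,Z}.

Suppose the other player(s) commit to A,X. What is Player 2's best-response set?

u_2(P vs A,X) = 4
u_2(Q vs A,X) = 6
u_2(R vs A,X) = 6
u_2(S vs A,X) = 1
u_2(T vs A,X) = 3
max payoff 6 at {Q,R}

BR_2 = {Q,R}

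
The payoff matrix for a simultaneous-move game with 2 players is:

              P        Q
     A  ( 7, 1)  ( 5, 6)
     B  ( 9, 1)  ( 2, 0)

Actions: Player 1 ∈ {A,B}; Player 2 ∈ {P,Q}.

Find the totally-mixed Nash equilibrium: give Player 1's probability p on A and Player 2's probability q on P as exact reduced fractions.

P1 mixes 1/6 on A; P2 mixes 3/5 on P

P1 indiff ⇒ q·7+(1-q)·5 = q·9+(1-q)·2 ⇒ q(-2) = (1-q)(-3) ⇒ q = 3/5
P2 indiff ⇒ p·1+(1-p)·1 = p·6+(1-p)·0 ⇒ p(-5) = (1-p)(-1) ⇒ p = 1/6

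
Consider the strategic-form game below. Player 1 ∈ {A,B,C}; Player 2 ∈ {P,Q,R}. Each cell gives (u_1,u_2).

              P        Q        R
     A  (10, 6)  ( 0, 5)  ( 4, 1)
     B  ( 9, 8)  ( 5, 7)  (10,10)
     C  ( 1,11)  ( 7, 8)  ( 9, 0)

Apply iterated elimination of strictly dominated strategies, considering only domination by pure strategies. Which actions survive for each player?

Remaining: P1:{A,B} P2:{P,R}

P2 drop Q (P beats it: A:6>5 B:8>7 C:11>8)
P1 drop C (B beats it: P:9>1 R:10>9)
P1→{A,B} P2→{P,R}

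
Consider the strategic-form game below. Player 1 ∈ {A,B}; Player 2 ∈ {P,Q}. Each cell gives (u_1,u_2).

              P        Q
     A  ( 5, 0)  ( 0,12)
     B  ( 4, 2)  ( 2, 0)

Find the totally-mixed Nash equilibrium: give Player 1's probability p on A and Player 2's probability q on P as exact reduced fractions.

P1 indiff ⇒ q·5+(1-q)·0 = q·4+(1-q)·2 ⇒ q(1) = (1-q)(2) ⇒ q = 2/3
P2 indiff ⇒ p·0+(1-p)·2 = p·12+(1-p)·0 ⇒ p(-12) = (1-p)(-2) ⇒ p = 1/7

P1 mixes 1/7 on A; P2 mixes 2/3 on P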